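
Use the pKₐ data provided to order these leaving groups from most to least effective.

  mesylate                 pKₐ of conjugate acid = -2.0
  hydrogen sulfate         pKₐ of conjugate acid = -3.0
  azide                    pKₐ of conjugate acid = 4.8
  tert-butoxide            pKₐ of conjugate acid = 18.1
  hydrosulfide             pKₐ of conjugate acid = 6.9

Lower conjugate-acid pKₐ ⇒ weaker base ⇒ better leaving group.
Sorting by the given values: hydrogen sulfate (-3.0), mesylate (-2.0), azide (4.8), hydrosulfide (6.9), tert-butoxide (18.1).

hydrogen sulfate > mesylate > azide > hydrosulfide > tert-butoxide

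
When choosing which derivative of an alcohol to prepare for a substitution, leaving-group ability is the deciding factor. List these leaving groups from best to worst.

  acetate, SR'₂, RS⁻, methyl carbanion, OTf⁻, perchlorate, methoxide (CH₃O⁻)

A good leaving group is a weak base: the lower the pKₐ of its conjugate acid, the more readily it departs.
OTf⁻: pKₐ(CF₃SO₃H (triflic acid)) ≈ -14 — charge spread over three oxygens and a CF₃ group; the premier leaving group in synthesis
perchlorate: pKₐ(HClO₄) ≈ -10 — extremely weak base; rarely used for safety reasons
SR'₂: pKₐ(R'₂SH⁺) ≈ -7 — neutral; leaves from a sulfonium salt (R–SR'₂⁺)
acetate: pKₐ(CH₃COOH) ≈ 4.8 — resonance-stabilised but still a weak base
RS⁻: pKₐ(RSH (a thiol)) ≈ 10.5 — moderately basic; rarely leaves without activation
methoxide (CH₃O⁻): pKₐ(CH₃OH) ≈ 15.5 — strong base; alkoxides do not leave unassisted
methyl carbanion: pKₐ(CH₄) ≈ 48 — unstabilised carbanion; the worst conceivable leaving group

OTf⁻ > perchlorate > SR'₂ > acetate > RS⁻ > methoxide (CH₃O⁻) > methyl carbanion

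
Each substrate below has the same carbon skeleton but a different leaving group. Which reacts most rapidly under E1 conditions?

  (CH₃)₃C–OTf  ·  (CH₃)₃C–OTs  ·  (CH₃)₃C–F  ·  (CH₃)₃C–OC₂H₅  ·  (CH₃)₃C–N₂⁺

(CH₃)₃C–N₂⁺

The skeletons are identical, so relative rate is governed entirely by leaving-group ability.
Leaving-group ability tracks the stability of the departed species; conjugate-acid pKₐ is the usual yardstick (lower pKₐ → better LG).
(CH₃)₃C–N₂⁺ loses N₂: no meaningful conjugate acid; N₂ departs as an exceptionally stable neutral molecule
(CH₃)₃C–OTf loses OTf⁻: pKₐ(CF₃SO₃H (triflic acid)) ≈ -14
(CH₃)₃C–OTs loses OTs⁻: pKₐ(p-CH₃C₆H₄SO₃H (TsOH)) ≈ -2.8
(CH₃)₃C–F loses F⁻: pKₐ(HF) ≈ 3.2
(CH₃)₃C–OC₂H₅ loses CH₃CH₂O⁻: pKₐ(CH₃CH₂OH) ≈ 16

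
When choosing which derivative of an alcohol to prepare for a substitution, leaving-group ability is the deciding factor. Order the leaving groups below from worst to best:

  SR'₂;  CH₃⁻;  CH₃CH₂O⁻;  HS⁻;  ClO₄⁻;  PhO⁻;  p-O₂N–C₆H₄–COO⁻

CH₃⁻ < CH₃CH₂O⁻ < PhO⁻ < HS⁻ < p-O₂N–C₆H₄–COO⁻ < SR'₂ < ClO₄⁻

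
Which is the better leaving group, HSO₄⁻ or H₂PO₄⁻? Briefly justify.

HSO₄⁻ is the better leaving group.
pKₐ(H₂SO₄) ≈ -3 versus pKₐ(H₃PO₄) ≈ 2.1: HSO₄⁻ is the much weaker base.
Conjugate base of a strong mineral acid.

HSO₄⁻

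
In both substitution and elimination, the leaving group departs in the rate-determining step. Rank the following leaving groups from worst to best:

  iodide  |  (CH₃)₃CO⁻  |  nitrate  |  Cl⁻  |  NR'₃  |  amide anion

iodide: pKₐ(HI) ≈ -10
Cl⁻: pKₐ(HCl) ≈ -7
nitrate: pKₐ(HNO₃) ≈ -1.3
NR'₃: pKₐ(R'₃NH⁺) ≈ 10.7
(CH₃)₃CO⁻: pKₐ(t-BuOH) ≈ 18
amide anion: pKₐ(NH₃) ≈ 38
Reversing gives the worst-to-best order requested.

amide anion < (CH₃)₃CO⁻ < NR'₃ < nitrate < Cl⁻ < iodide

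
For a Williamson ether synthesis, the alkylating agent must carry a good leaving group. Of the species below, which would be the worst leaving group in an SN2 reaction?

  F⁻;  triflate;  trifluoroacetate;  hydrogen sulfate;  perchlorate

A good leaving group is a weak base: the lower the pKₐ of its conjugate acid, the more readily it departs.
triflate: pKₐ(CF₃SO₃H (triflic acid)) ≈ -14
perchlorate: pKₐ(HClO₄) ≈ -10
hydrogen sulfate: pKₐ(H₂SO₄) ≈ -3
trifluoroacetate: pKₐ(CF₃COOH) ≈ 0.2
F⁻: pKₐ(HF) ≈ 3.2

F⁻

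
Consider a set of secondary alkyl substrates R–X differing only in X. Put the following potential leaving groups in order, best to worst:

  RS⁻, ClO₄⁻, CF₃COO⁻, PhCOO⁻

Leaving-group ability tracks the stability of the departed species; conjugate-acid pKₐ is the usual yardstick (lower pKₐ → better LG).
ClO₄⁻: pKₐ(HClO₄) ≈ -10
CF₃COO⁻: pKₐ(CF₃COOH) ≈ 0.2
PhCOO⁻: pKₐ(C₆H₅COOH) ≈ 4.2
RS⁻: pKₐ(RSH (a thiol)) ≈ 10.5

ClO₄⁻ > CF₃COO⁻ > PhCOO⁻ > RS⁻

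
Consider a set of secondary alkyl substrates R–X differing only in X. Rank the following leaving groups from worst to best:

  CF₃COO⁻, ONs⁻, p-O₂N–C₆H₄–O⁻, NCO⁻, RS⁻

RS⁻ < p-O₂N–C₆H₄–O⁻ < NCO⁻ < CF₃COO⁻ < ONs⁻

ONs⁻: pKₐ(p-O₂NC₆H₄SO₃H) ≈ -3.5 — p-nitro group further stabilises the sulfonate
CF₃COO⁻: pKₐ(CF₃COOH) ≈ 0.2
NCO⁻: pKₐ(HOCN) ≈ 3.5 — resonance between N and O
p-O₂N–C₆H₄–O⁻: pKₐ(p-nitrophenol) ≈ 7.2
RS⁻: pKₐ(RSH (a thiol)) ≈ 10.5 — moderately basic; rarely leaves without activation
The question asks for worst first, so the sequence is read in increasing leaving-group ability.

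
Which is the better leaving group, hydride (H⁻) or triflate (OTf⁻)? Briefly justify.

triflate (OTf⁻)

triflate (OTf⁻) is the better leaving group.
pKₐ(CF₃SO₃H (triflic acid)) ≈ -14 versus pKₐ(H₂) ≈ 36: triflate (OTf⁻) is the much weaker base.
Charge spread over three oxygens and a CF₃ group; the premier leaving group in synthesis.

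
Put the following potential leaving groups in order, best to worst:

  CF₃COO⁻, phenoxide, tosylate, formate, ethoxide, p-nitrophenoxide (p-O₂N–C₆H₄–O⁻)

tosylate: pKₐ(p-CH₃C₆H₄SO₃H (TsOH)) ≈ -2.8
CF₃COO⁻: pKₐ(CF₃COOH) ≈ 0.2
formate: pKₐ(HCOOH) ≈ 3.8
p-nitrophenoxide (p-O₂N–C₆H₄–O⁻): pKₐ(p-nitrophenol) ≈ 7.2
phenoxide: pKₐ(C₆H₅OH (phenol)) ≈ 10
ethoxide: pKₐ(CH₃CH₂OH) ≈ 16

tosylate > CF₃COO⁻ > formate > p-nitrophenoxide (p-O₂N–C₆H₄–O⁻) > phenoxide > ethoxide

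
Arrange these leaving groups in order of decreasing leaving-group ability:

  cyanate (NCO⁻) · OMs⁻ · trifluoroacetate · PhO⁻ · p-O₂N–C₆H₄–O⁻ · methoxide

OMs⁻: pKₐ(CH₃SO₃H (MsOH)) ≈ -1.9
trifluoroacetate: pKₐ(CF₃COOH) ≈ 0.2
cyanate (NCO⁻): pKₐ(HOCN) ≈ 3.5 — resonance between N and O
p-O₂N–C₆H₄–O⁻: pKₐ(p-nitrophenol) ≈ 7.2
PhO⁻: pKₐ(C₆H₅OH (phenol)) ≈ 10 — resonance into the ring helps, but still a poor LG
methoxide: pKₐ(CH₃OH) ≈ 15.5 — strong base; alkoxides do not leave unassisted

OMs⁻ > trifluoroacetate > cyanate (NCO⁻) > p-O₂N–C₆H₄–O⁻ > PhO⁻ > methoxide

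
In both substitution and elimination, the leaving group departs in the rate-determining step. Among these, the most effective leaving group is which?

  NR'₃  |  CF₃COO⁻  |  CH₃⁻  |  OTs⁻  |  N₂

N₂

N₂: no meaningful conjugate acid; N₂ departs as an exceptionally stable neutral molecule
OTs⁻: pKₐ(p-CH₃C₆H₄SO₃H (TsOH)) ≈ -2.8
CF₃COO⁻: pKₐ(CF₃COOH) ≈ 0.2
NR'₃: pKₐ(R'₃NH⁺) ≈ 10.7
CH₃⁻: pKₐ(CH₄) ≈ 48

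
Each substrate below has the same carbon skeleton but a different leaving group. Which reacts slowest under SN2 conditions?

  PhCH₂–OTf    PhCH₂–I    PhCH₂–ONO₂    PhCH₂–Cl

PhCH₂–ONO₂

The skeletons are identical, so relative rate is governed entirely by leaving-group ability.
Rank by basicity of the departing species: weakest base leaves most easily.
PhCH₂–OTf loses OTf⁻: pKₐ(CF₃SO₃H (triflic acid)) ≈ -14
PhCH₂–I loses I⁻: pKₐ(HI) ≈ -10
PhCH₂–Cl loses Cl⁻: pKₐ(HCl) ≈ -7
PhCH₂–ONO₂ loses NO₃⁻: pKₐ(HNO₃) ≈ -1.3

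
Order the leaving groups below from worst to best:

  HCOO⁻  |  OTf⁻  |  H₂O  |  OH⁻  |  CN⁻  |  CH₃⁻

CH₃⁻ < OH⁻ < CN⁻ < HCOO⁻ < H₂O < OTf⁻

Rank by basicity of the departing species: weakest base leaves most easily.
OTf⁻: pKₐ(CF₃SO₃H (triflic acid)) ≈ -14 — charge spread over three oxygens and a CF₃ group; the premier leaving group in synthesis
H₂O: pKₐ(H₃O⁺) ≈ -1.7 — neutral; leaves from a protonated alcohol (R–OH₂⁺)
HCOO⁻: pKₐ(HCOOH) ≈ 3.8 — resonance-stabilised carboxylate
CN⁻: pKₐ(HCN) ≈ 9.2 — sp carbon stabilises the charge somewhat, but still a poor LG
OH⁻: pKₐ(H₂O) ≈ 15.7 — strong base; essentially never leaves without prior activation
CH₃⁻: pKₐ(CH₄) ≈ 48
The question asks for worst first, so the sequence is read in increasing leaving-group ability.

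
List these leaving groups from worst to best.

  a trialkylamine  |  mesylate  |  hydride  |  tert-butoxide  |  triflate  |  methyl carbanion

methyl carbanion < hydride < tert-butoxide < a trialkylamine < mesylate < triflate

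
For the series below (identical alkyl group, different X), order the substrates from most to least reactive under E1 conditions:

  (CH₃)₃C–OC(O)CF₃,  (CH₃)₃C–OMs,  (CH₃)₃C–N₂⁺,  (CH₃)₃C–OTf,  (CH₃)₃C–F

(CH₃)₃C–N₂⁺ > (CH₃)₃C–OTf > (CH₃)₃C–OMs > (CH₃)₃C–OC(O)CF₃ > (CH₃)₃C–F

With the same alkyl group throughout, only the leaving group differentiates the rates.
The more stable X⁻ (or X) is on its own — i.e. the weaker a base it is — the better a leaving group it makes.
(CH₃)₃C–N₂⁺ loses N₂: no meaningful conjugate acid; N₂ departs as an exceptionally stable neutral molecule
(CH₃)₃C–OTf loses OTf⁻: pKₐ(CF₃SO₃H (triflic acid)) ≈ -14
(CH₃)₃C–OMs loses OMs⁻: pKₐ(CH₃SO₃H (MsOH)) ≈ -1.9
(CH₃)₃C–OC(O)CF₃ loses CF₃COO⁻: pKₐ(CF₃COOH) ≈ 0.2
(CH₃)₃C–F loses F⁻: pKₐ(HF) ≈ 3.2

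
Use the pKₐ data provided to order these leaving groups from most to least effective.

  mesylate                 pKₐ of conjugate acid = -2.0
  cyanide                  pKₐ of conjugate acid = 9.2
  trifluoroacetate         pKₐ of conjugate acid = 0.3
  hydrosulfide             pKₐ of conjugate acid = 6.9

Lower conjugate-acid pKₐ ⇒ weaker base ⇒ better leaving group.
Sorting by the given values: mesylate (-2.0), trifluoroacetate (0.3), hydrosulfide (6.9), cyanide (9.2).

mesylate > trifluoroacetate > hydrosulfide > cyanide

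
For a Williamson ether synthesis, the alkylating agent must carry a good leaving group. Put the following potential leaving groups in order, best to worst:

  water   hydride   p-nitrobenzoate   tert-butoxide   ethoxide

water: pKₐ(H₃O⁺) ≈ -1.7 — neutral; leaves from a protonated alcohol (R–OH₂⁺)
p-nitrobenzoate: pKₐ(p-nitrobenzoic acid) ≈ 3.4
ethoxide: pKₐ(CH₃CH₂OH) ≈ 16 — strong base; alkoxides do not leave unassisted
tert-butoxide: pKₐ(t-BuOH) ≈ 18 — bulky, strongly basic alkoxide
hydride: pKₐ(H₂) ≈ 36 — extremely strong base; leaves only in special hydride-transfer contexts

water > p-nitrobenzoate > ethoxide > tert-butoxide > hydride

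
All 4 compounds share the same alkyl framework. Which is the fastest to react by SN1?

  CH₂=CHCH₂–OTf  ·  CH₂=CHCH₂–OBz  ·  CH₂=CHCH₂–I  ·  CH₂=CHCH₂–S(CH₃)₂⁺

With the same alkyl group throughout, only the leaving group differentiates the rates.
A good leaving group is a weak base: the lower the pKₐ of its conjugate acid, the more readily it departs.
CH₂=CHCH₂–OTf loses OTf⁻: pKₐ(CF₃SO₃H (triflic acid)) ≈ -14
CH₂=CHCH₂–I loses I⁻: pKₐ(HI) ≈ -10
CH₂=CHCH₂–S(CH₃)₂⁺ loses SR'₂: pKₐ(R'₂SH⁺) ≈ -7
CH₂=CHCH₂–OBz loses PhCOO⁻: pKₐ(C₆H₅COOH) ≈ 4.2

CH₂=CHCH₂–OTf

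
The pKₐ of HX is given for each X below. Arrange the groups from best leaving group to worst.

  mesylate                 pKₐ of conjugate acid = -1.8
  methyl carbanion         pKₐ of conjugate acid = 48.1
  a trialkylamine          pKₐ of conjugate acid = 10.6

mesylate > a trialkylamine > methyl carbanion

Lower conjugate-acid pKₐ ⇒ weaker base ⇒ better leaving group.
Sorting by the given values: mesylate (-1.8), a trialkylamine (10.6), methyl carbanion (48.1).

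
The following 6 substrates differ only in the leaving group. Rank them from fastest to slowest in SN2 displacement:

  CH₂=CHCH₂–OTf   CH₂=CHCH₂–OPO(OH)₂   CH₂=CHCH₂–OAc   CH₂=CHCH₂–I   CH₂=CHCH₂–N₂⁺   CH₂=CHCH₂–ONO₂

Same R in every case — rank the leaving groups.
A good leaving group is a weak base: the lower the pKₐ of its conjugate acid, the more readily it departs.
CH₂=CHCH₂–N₂⁺ loses N₂: no meaningful conjugate acid; N₂ departs as an exceptionally stable neutral molecule
CH₂=CHCH₂–OTf loses OTf⁻: pKₐ(CF₃SO₃H (triflic acid)) ≈ -14
CH₂=CHCH₂–I loses I⁻: pKₐ(HI) ≈ -10
CH₂=CHCH₂–ONO₂ loses NO₃⁻: pKₐ(HNO₃) ≈ -1.3
CH₂=CHCH₂–OPO(OH)₂ loses H₂PO₄⁻: pKₐ(H₃PO₄) ≈ 2.1
CH₂=CHCH₂–OAc loses AcO⁻: pKₐ(CH₃COOH) ≈ 4.8

CH₂=CHCH₂–N₂⁺ > CH₂=CHCH₂–OTf > CH₂=CHCH₂–I > CH₂=CHCH₂–ONO₂ > CH₂=CHCH₂–OPO(OH)₂ > CH₂=CHCH₂–OAc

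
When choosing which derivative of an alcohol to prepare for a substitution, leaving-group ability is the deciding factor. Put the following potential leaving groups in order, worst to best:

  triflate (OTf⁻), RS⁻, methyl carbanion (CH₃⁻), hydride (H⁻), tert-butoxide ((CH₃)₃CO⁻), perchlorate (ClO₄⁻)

methyl carbanion (CH₃⁻) < hydride (H⁻) < tert-butoxide ((CH₃)₃CO⁻) < RS⁻ < perchlorate (ClO₄⁻) < triflate (OTf⁻)

triflate (OTf⁻): pKₐ(CF₃SO₃H (triflic acid)) ≈ -14
perchlorate (ClO₄⁻): pKₐ(HClO₄) ≈ -10
RS⁻: pKₐ(RSH (a thiol)) ≈ 10.5
tert-butoxide ((CH₃)₃CO⁻): pKₐ(t-BuOH) ≈ 18
hydride (H⁻): pKₐ(H₂) ≈ 36
methyl carbanion (CH₃⁻): pKₐ(CH₄) ≈ 48
The question asks for worst first, so the sequence is read in increasing leaving-group ability.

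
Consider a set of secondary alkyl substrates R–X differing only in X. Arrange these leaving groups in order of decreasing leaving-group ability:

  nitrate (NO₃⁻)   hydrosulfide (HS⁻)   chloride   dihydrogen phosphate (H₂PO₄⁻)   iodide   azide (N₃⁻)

Leaving-group ability tracks the stability of the departed species; conjugate-acid pKₐ is the usual yardstick (lower pKₐ → better LG).
iodide: pKₐ(HI) ≈ -10
chloride: pKₐ(HCl) ≈ -7 — moderately weak base
nitrate (NO₃⁻): pKₐ(HNO₃) ≈ -1.3
dihydrogen phosphate (H₂PO₄⁻): pKₐ(H₃PO₄) ≈ 2.1
azide (N₃⁻): pKₐ(HN₃) ≈ 4.7 — linear, resonance-stabilised
hydrosulfide (HS⁻): pKₐ(H₂S) ≈ 7 — larger and more polarisable than the oxygen analogue

iodide > chloride > nitrate (NO₃⁻) > dihydrogen phosphate (H₂PO₄⁻) > azide (N₃⁻) > hydrosulfide (HS⁻)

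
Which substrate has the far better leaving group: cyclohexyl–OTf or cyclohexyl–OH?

From cyclohexyl–OH the departing group would be OH⁻ (pKₐ(H₂O) ≈ 15.7). Strong base; essentially never leaves without prior activation.
From cyclohexyl–OTf the leaving group is OTf⁻ (pKₐ(CF₃SO₃H (triflic acid)) ≈ -14). Charge spread over three oxygens and a CF₃ group; the premier leaving group in synthesis.
(In practice cyclohexyl–OTf is made from cyclohexyl–OH by treatment with Tf₂O / 2,6-lutidine, converting the hydroxyl into a triflate.)

cyclohexyl–OTf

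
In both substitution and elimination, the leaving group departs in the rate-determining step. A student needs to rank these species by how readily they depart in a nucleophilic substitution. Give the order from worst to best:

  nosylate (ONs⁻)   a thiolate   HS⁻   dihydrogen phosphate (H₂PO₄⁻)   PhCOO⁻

a thiolate < HS⁻ < PhCOO⁻ < dihydrogen phosphate (H₂PO₄⁻) < nosylate (ONs⁻)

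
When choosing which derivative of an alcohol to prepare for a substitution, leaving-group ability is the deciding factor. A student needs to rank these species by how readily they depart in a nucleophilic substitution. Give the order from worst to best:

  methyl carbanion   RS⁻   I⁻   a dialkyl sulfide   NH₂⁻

I⁻: pKₐ(HI) ≈ -10 — large, highly polarisable; very weak base
a dialkyl sulfide: pKₐ(R'₂SH⁺) ≈ -7
RS⁻: pKₐ(RSH (a thiol)) ≈ 10.5 — moderately basic; rarely leaves without activation
NH₂⁻: pKₐ(NH₃) ≈ 38 — extremely strong base; never a leaving group
methyl carbanion: pKₐ(CH₄) ≈ 48
Listed from poorest to best leaving group as asked.

methyl carbanion < NH₂⁻ < RS⁻ < a dialkyl sulfide < I⁻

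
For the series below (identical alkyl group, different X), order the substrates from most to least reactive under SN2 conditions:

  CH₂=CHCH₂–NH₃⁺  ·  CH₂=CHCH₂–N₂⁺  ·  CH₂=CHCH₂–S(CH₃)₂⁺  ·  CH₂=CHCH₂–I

CH₂=CHCH₂–N₂⁺ > CH₂=CHCH₂–I > CH₂=CHCH₂–S(CH₃)₂⁺ > CH₂=CHCH₂–NH₃⁺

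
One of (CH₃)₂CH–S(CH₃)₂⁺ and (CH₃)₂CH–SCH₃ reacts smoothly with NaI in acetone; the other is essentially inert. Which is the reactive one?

From (CH₃)₂CH–SCH₃ the departing group would be RS⁻ (pKₐ(RSH (a thiol)) ≈ 10.5). Moderately basic; rarely leaves without activation.
From (CH₃)₂CH–S(CH₃)₂⁺ the leaving group is SR'₂ (pKₐ(R'₂SH⁺) ≈ -7). Neutral; leaves from a sulfonium salt (R–SR'₂⁺).
(In practice (CH₃)₂CH–S(CH₃)₂⁺ is made from (CH₃)₂CH–SCH₃ by S-methylation with CH₃I, allowing neutral dimethyl sulfide, rather than methanethiolate, to depart.)

(CH₃)₂CH–S(CH₃)₂⁺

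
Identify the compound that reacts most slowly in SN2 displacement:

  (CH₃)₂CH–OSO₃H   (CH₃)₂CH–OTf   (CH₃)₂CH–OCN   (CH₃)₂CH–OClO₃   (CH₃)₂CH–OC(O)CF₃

(CH₃)₂CH–OCN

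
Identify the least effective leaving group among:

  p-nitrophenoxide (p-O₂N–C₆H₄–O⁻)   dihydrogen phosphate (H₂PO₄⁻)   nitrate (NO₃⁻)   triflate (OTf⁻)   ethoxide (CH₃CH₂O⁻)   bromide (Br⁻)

ethoxide (CH₃CH₂O⁻)

The more stable X⁻ (or X) is on its own — i.e. the weaker a base it is — the better a leaving group it makes.
triflate (OTf⁻): pKₐ(CF₃SO₃H (triflic acid)) ≈ -14
bromide (Br⁻): pKₐ(HBr) ≈ -9
nitrate (NO₃⁻): pKₐ(HNO₃) ≈ -1.3
dihydrogen phosphate (H₂PO₄⁻): pKₐ(H₃PO₄) ≈ 2.1
p-nitrophenoxide (p-O₂N–C₆H₄–O⁻): pKₐ(p-nitrophenol) ≈ 7.2
ethoxide (CH₃CH₂O⁻): pKₐ(CH₃CH₂OH) ≈ 16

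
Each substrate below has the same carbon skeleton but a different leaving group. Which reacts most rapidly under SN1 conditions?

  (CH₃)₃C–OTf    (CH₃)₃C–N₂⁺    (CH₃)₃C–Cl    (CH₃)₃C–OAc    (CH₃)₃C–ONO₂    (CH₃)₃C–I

(CH₃)₃C–N₂⁺

Identical carbon frameworks mean the comparison reduces to leaving-group quality.
Leaving-group ability tracks the stability of the departed species; conjugate-acid pKₐ is the usual yardstick (lower pKₐ → better LG).
(CH₃)₃C–N₂⁺ loses N₂: no meaningful conjugate acid; N₂ departs as an exceptionally stable neutral molecule
(CH₃)₃C–OTf loses OTf⁻: pKₐ(CF₃SO₃H (triflic acid)) ≈ -14
(CH₃)₃C–I loses I⁻: pKₐ(HI) ≈ -10
(CH₃)₃C–Cl loses Cl⁻: pKₐ(HCl) ≈ -7
(CH₃)₃C–ONO₂ loses NO₃⁻: pKₐ(HNO₃) ≈ -1.3
(CH₃)₃C–OAc loses AcO⁻: pKₐ(CH₃COOH) ≈ 4.8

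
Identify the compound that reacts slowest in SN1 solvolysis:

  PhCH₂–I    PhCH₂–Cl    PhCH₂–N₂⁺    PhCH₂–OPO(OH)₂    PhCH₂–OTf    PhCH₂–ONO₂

With the same alkyl group throughout, only the leaving group differentiates the rates.
Leaving-group ability tracks the stability of the departed species; conjugate-acid pKₐ is the usual yardstick (lower pKₐ → better LG).
PhCH₂–N₂⁺ loses N₂: no meaningful conjugate acid; N₂ departs as an exceptionally stable neutral molecule
PhCH₂–OTf loses OTf⁻: pKₐ(CF₃SO₃H (triflic acid)) ≈ -14
PhCH₂–I loses I⁻: pKₐ(HI) ≈ -10
PhCH₂–Cl loses Cl⁻: pKₐ(HCl) ≈ -7
PhCH₂–ONO₂ loses NO₃⁻: pKₐ(HNO₃) ≈ -1.3
PhCH₂–OPO(OH)₂ loses H₂PO₄⁻: pKₐ(H₃PO₄) ≈ 2.1

PhCH₂–OPO(OH)₂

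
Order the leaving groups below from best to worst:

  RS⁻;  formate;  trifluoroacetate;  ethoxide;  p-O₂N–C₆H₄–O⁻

trifluoroacetate > formate > p-O₂N–C₆H₄–O⁻ > RS⁻ > ethoxide

trifluoroacetate: pKₐ(CF₃COOH) ≈ 0.2
formate: pKₐ(HCOOH) ≈ 3.8
p-O₂N–C₆H₄–O⁻: pKₐ(p-nitrophenol) ≈ 7.2
RS⁻: pKₐ(RSH (a thiol)) ≈ 10.5
ethoxide: pKₐ(CH₃CH₂OH) ≈ 16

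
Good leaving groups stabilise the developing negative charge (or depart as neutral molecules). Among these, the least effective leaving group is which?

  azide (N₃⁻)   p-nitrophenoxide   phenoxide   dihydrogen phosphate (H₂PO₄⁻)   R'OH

phenoxide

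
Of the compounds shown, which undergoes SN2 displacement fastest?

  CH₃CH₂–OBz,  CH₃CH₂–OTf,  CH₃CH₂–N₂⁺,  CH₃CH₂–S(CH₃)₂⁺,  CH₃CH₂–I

With the same alkyl group throughout, only the leaving group differentiates the rates.
Leaving-group ability tracks the stability of the departed species; conjugate-acid pKₐ is the usual yardstick (lower pKₐ → better LG).
CH₃CH₂–N₂⁺ loses N₂: no meaningful conjugate acid; N₂ departs as an exceptionally stable neutral molecule
CH₃CH₂–OTf loses OTf⁻: pKₐ(CF₃SO₃H (triflic acid)) ≈ -14
CH₃CH₂–I loses I⁻: pKₐ(HI) ≈ -10
CH₃CH₂–S(CH₃)₂⁺ loses SR'₂: pKₐ(R'₂SH⁺) ≈ -7
CH₃CH₂–OBz loses PhCOO⁻: pKₐ(C₆H₅COOH) ≈ 4.2

CH₃CH₂–N₂⁺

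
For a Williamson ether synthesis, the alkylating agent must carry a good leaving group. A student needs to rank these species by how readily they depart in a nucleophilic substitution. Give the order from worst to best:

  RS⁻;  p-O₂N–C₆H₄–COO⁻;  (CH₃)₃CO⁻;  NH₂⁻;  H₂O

NH₂⁻ < (CH₃)₃CO⁻ < RS⁻ < p-O₂N–C₆H₄–COO⁻ < H₂O

A good leaving group is a weak base: the lower the pKₐ of its conjugate acid, the more readily it departs.
H₂O: pKₐ(H₃O⁺) ≈ -1.7 — neutral; leaves from a protonated alcohol (R–OH₂⁺)
p-O₂N–C₆H₄–COO⁻: pKₐ(p-nitrobenzoic acid) ≈ 3.4
RS⁻: pKₐ(RSH (a thiol)) ≈ 10.5 — moderately basic; rarely leaves without activation
(CH₃)₃CO⁻: pKₐ(t-BuOH) ≈ 18 — bulky, strongly basic alkoxide
NH₂⁻: pKₐ(NH₃) ≈ 38
Reversing gives the worst-to-best order requested.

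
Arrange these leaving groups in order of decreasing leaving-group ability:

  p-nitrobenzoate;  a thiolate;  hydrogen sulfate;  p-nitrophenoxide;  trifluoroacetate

hydrogen sulfate > trifluoroacetate > p-nitrobenzoate > p-nitrophenoxide > a thiolate

Leaving-group ability tracks the stability of the departed species; conjugate-acid pKₐ is the usual yardstick (lower pKₐ → better LG).
hydrogen sulfate: pKₐ(H₂SO₄) ≈ -3 — conjugate base of a strong mineral acid
trifluoroacetate: pKₐ(CF₃COOH) ≈ 0.2
p-nitrobenzoate: pKₐ(p-nitrobenzoic acid) ≈ 3.4
p-nitrophenoxide: pKₐ(p-nitrophenol) ≈ 7.2 — nitro group delocalises the charge; the classic chromogenic LG
a thiolate: pKₐ(RSH (a thiol)) ≈ 10.5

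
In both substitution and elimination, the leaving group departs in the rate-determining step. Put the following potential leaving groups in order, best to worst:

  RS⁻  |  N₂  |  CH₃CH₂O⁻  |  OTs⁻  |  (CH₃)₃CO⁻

N₂: no meaningful conjugate acid; N₂ departs as an exceptionally stable neutral molecule
OTs⁻: pKₐ(p-CH₃C₆H₄SO₃H (TsOH)) ≈ -2.8 — resonance-delocalised arenesulfonate
RS⁻: pKₐ(RSH (a thiol)) ≈ 10.5 — moderately basic; rarely leaves without activation
CH₃CH₂O⁻: pKₐ(CH₃CH₂OH) ≈ 16
(CH₃)₃CO⁻: pKₐ(t-BuOH) ≈ 18 — bulky, strongly basic alkoxide

N₂ > OTs⁻ > RS⁻ > CH₃CH₂O⁻ > (CH₃)₃CO⁻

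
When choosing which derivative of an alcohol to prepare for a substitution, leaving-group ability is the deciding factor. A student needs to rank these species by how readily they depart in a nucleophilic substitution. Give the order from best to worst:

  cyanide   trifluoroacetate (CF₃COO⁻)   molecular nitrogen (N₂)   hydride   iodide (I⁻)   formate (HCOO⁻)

molecular nitrogen (N₂) > iodide (I⁻) > trifluoroacetate (CF₃COO⁻) > formate (HCOO⁻) > cyanide > hydride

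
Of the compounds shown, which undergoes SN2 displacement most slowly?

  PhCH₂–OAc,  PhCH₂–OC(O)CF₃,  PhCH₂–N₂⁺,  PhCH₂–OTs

PhCH₂–OAc

The skeletons are identical, so relative rate is governed entirely by leaving-group ability.
The more stable X⁻ (or X) is on its own — i.e. the weaker a base it is — the better a leaving group it makes.
PhCH₂–N₂⁺ loses N₂: no meaningful conjugate acid; N₂ departs as an exceptionally stable neutral molecule
PhCH₂–OTs loses OTs⁻: pKₐ(p-CH₃C₆H₄SO₃H (TsOH)) ≈ -2.8
PhCH₂–OC(O)CF₃ loses CF₃COO⁻: pKₐ(CF₃COOH) ≈ 0.2
PhCH₂–OAc loses AcO⁻: pKₐ(CH₃COOH) ≈ 4.8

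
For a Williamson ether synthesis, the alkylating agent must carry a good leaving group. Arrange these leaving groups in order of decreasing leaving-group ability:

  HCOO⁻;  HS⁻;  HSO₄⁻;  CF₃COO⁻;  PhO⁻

The more stable X⁻ (or X) is on its own — i.e. the weaker a base it is — the better a leaving group it makes.
HSO₄⁻: pKₐ(H₂SO₄) ≈ -3
CF₃COO⁻: pKₐ(CF₃COOH) ≈ 0.2
HCOO⁻: pKₐ(HCOOH) ≈ 3.8
HS⁻: pKₐ(H₂S) ≈ 7
PhO⁻: pKₐ(C₆H₅OH (phenol)) ≈ 10

HSO₄⁻ > CF₃COO⁻ > HCOO⁻ > HS⁻ > PhO⁻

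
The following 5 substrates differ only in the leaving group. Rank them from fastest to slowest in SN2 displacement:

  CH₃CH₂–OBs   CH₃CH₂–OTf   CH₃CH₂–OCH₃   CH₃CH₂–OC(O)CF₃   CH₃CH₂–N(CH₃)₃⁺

The skeletons are identical, so relative rate is governed entirely by leaving-group ability.
Rank by basicity of the departing species: weakest base leaves most easily.
CH₃CH₂–OTf loses OTf⁻: pKₐ(CF₃SO₃H (triflic acid)) ≈ -14
CH₃CH₂–OBs loses OBs⁻: pKₐ(p-BrC₆H₄SO₃H) ≈ -2.8
CH₃CH₂–OC(O)CF₃ loses CF₃COO⁻: pKₐ(CF₃COOH) ≈ 0.2
CH₃CH₂–N(CH₃)₃⁺ loses NR'₃: pKₐ(R'₃NH⁺) ≈ 10.7
CH₃CH₂–OCH₃ loses CH₃O⁻: pKₐ(CH₃OH) ≈ 15.5

CH₃CH₂–OTf > CH₃CH₂–OBs > CH₃CH₂–OC(O)CF₃ > CH₃CH₂–N(CH₃)₃⁺ > CH₃CH₂–OCH₃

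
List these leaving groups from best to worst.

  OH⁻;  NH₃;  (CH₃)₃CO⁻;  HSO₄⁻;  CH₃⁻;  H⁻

Leaving-group ability tracks the stability of the departed species; conjugate-acid pKₐ is the usual yardstick (lower pKₐ → better LG).
HSO₄⁻: pKₐ(H₂SO₄) ≈ -3 — conjugate base of a strong mineral acid
NH₃: pKₐ(NH₄⁺) ≈ 9.2
OH⁻: pKₐ(H₂O) ≈ 15.7 — strong base; essentially never leaves without prior activation
(CH₃)₃CO⁻: pKₐ(t-BuOH) ≈ 18 — bulky, strongly basic alkoxide
H⁻: pKₐ(H₂) ≈ 36 — extremely strong base; leaves only in special hydride-transfer contexts
CH₃⁻: pKₐ(CH₄) ≈ 48

HSO₄⁻ > NH₃ > OH⁻ > (CH₃)₃CO⁻ > H⁻ > CH₃⁻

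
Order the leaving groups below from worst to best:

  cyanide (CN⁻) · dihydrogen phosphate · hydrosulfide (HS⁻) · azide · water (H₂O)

A good leaving group is a weak base: the lower the pKₐ of its conjugate acid, the more readily it departs.
water (H₂O): pKₐ(H₃O⁺) ≈ -1.7
dihydrogen phosphate: pKₐ(H₃PO₄) ≈ 2.1 — moderate base; biological leaving group after further activation
azide: pKₐ(HN₃) ≈ 4.7 — linear, resonance-stabilised
hydrosulfide (HS⁻): pKₐ(H₂S) ≈ 7 — larger and more polarisable than the oxygen analogue
cyanide (CN⁻): pKₐ(HCN) ≈ 9.2
Reversing gives the worst-to-best order requested.

cyanide (CN⁻) < hydrosulfide (HS⁻) < azide < dihydrogen phosphate < water (H₂O)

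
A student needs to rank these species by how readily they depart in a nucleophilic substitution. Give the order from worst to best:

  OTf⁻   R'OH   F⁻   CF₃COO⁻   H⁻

The more stable X⁻ (or X) is on its own — i.e. the weaker a base it is — the better a leaving group it makes.
OTf⁻: pKₐ(CF₃SO₃H (triflic acid)) ≈ -14 — charge spread over three oxygens and a CF₃ group; the premier leaving group in synthesis
R'OH: pKₐ(R'OH₂⁺) ≈ -2.4
CF₃COO⁻: pKₐ(CF₃COOH) ≈ 0.2 — strongly electron-withdrawing CF₃ stabilises the carboxylate
F⁻: pKₐ(HF) ≈ 3.2
H⁻: pKₐ(H₂) ≈ 36 — extremely strong base; leaves only in special hydride-transfer contexts
The question asks for worst first, so the sequence is read in increasing leaving-group ability.

H⁻ < F⁻ < CF₃COO⁻ < R'OH < OTf⁻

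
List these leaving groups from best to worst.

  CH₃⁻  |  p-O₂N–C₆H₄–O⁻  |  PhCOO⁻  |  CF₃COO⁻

CF₃COO⁻: pKₐ(CF₃COOH) ≈ 0.2 — strongly electron-withdrawing CF₃ stabilises the carboxylate
PhCOO⁻: pKₐ(C₆H₅COOH) ≈ 4.2
p-O₂N–C₆H₄–O⁻: pKₐ(p-nitrophenol) ≈ 7.2
CH₃⁻: pKₐ(CH₄) ≈ 48

CF₃COO⁻ > PhCOO⁻ > p-O₂N–C₆H₄–O⁻ > CH₃⁻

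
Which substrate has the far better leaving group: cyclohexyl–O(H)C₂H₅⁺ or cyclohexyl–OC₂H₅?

cyclohexyl–O(H)C₂H₅⁺

From cyclohexyl–OC₂H₅ the departing group would be CH₃CH₂O⁻ (pKₐ(CH₃CH₂OH) ≈ 16). Strong base; alkoxides do not leave unassisted.
From cyclohexyl–O(H)C₂H₅⁺ the leaving group is R'OH (pKₐ(R'OH₂⁺) ≈ -2.4). Neutral; leaves from a protonated ether (an oxonium ion, R–O(H)R'⁺).
(In practice cyclohexyl–O(H)C₂H₅⁺ is made from cyclohexyl–OC₂H₅ by protonation with concentrated HBr, allowing neutral ethanol, rather than ethoxide, to depart.)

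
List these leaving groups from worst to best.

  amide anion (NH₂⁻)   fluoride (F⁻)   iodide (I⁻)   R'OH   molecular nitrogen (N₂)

molecular nitrogen (N₂): no meaningful conjugate acid; N₂ departs as an exceptionally stable neutral molecule
iodide (I⁻): pKₐ(HI) ≈ -10
R'OH: pKₐ(R'OH₂⁺) ≈ -2.4
fluoride (F⁻): pKₐ(HF) ≈ 3.2
amide anion (NH₂⁻): pKₐ(NH₃) ≈ 38
The question asks for worst first, so the sequence is read in increasing leaving-group ability.

amide anion (NH₂⁻) < fluoride (F⁻) < R'OH < iodide (I⁻) < molecular nitrogen (N₂)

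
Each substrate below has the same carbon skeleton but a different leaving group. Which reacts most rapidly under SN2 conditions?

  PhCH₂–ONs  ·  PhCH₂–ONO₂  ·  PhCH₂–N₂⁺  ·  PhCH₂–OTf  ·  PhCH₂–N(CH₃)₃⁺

PhCH₂–N₂⁺

Same R in every case — rank the leaving groups.
A good leaving group is a weak base: the lower the pKₐ of its conjugate acid, the more readily it departs.
PhCH₂–N₂⁺ loses N₂: no meaningful conjugate acid; N₂ departs as an exceptionally stable neutral molecule
PhCH₂–OTf loses OTf⁻: pKₐ(CF₃SO₃H (triflic acid)) ≈ -14
PhCH₂–ONs loses ONs⁻: pKₐ(p-O₂NC₆H₄SO₃H) ≈ -3.5
PhCH₂–ONO₂ loses NO₃⁻: pKₐ(HNO₃) ≈ -1.3
PhCH₂–N(CH₃)₃⁺ loses NR'₃: pKₐ(R'₃NH⁺) ≈ 10.7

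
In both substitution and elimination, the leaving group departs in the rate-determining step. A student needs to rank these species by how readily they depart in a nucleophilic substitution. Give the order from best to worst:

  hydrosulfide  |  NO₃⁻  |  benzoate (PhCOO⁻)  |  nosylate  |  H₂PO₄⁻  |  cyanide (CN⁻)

nosylate > NO₃⁻ > H₂PO₄⁻ > benzoate (PhCOO⁻) > hydrosulfide > cyanide (CN⁻)

A good leaving group is a weak base: the lower the pKₐ of its conjugate acid, the more readily it departs.
nosylate: pKₐ(p-O₂NC₆H₄SO₃H) ≈ -3.5 — p-nitro group further stabilises the sulfonate
NO₃⁻: pKₐ(HNO₃) ≈ -1.3 — resonance-delocalised over three oxygens
H₂PO₄⁻: pKₐ(H₃PO₄) ≈ 2.1 — moderate base; biological leaving group after further activation
benzoate (PhCOO⁻): pKₐ(C₆H₅COOH) ≈ 4.2 — aryl carboxylate
hydrosulfide: pKₐ(H₂S) ≈ 7 — larger and more polarisable than the oxygen analogue
cyanide (CN⁻): pKₐ(HCN) ≈ 9.2 — sp carbon stabilises the charge somewhat, but still a poor LG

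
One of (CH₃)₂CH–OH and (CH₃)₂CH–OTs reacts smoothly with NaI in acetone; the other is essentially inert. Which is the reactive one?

From (CH₃)₂CH–OH the departing group would be OH⁻ (pKₐ(H₂O) ≈ 15.7). Strong base; essentially never leaves without prior activation.
From (CH₃)₂CH–OTs the leaving group is OTs⁻ (pKₐ(p-CH₃C₆H₄SO₃H (TsOH)) ≈ -2.8). Resonance-delocalised arenesulfonate.
(In practice (CH₃)₂CH–OTs is made from (CH₃)₂CH–OH by treatment with TsCl / pyridine, converting the hydroxyl into a tosylate.)

(CH₃)₂CH–OTs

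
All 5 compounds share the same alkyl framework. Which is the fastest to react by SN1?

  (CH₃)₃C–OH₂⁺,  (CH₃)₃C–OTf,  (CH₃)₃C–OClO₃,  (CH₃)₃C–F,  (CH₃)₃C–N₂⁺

(CH₃)₃C–N₂⁺

With the same alkyl group throughout, only the leaving group differentiates the rates.
A good leaving group is a weak base: the lower the pKₐ of its conjugate acid, the more readily it departs.
(CH₃)₃C–N₂⁺ loses N₂: no meaningful conjugate acid; N₂ departs as an exceptionally stable neutral molecule
(CH₃)₃C–OTf loses OTf⁻: pKₐ(CF₃SO₃H (triflic acid)) ≈ -14
(CH₃)₃C–OClO₃ loses ClO₄⁻: pKₐ(HClO₄) ≈ -10
(CH₃)₃C–OH₂⁺ loses H₂O: pKₐ(H₃O⁺) ≈ -1.7
(CH₃)₃C–F loses F⁻: pKₐ(HF) ≈ 3.2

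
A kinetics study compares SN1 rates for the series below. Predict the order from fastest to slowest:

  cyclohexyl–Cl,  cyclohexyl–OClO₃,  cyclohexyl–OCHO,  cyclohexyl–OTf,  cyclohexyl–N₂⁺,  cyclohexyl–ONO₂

cyclohexyl–N₂⁺ > cyclohexyl–OTf > cyclohexyl–OClO₃ > cyclohexyl–Cl > cyclohexyl–ONO₂ > cyclohexyl–OCHO

Identical carbon frameworks mean the comparison reduces to leaving-group quality.
A good leaving group is a weak base: the lower the pKₐ of its conjugate acid, the more readily it departs.
cyclohexyl–N₂⁺ loses N₂: no meaningful conjugate acid; N₂ departs as an exceptionally stable neutral molecule
cyclohexyl–OTf loses OTf⁻: pKₐ(CF₃SO₃H (triflic acid)) ≈ -14
cyclohexyl–OClO₃ loses ClO₄⁻: pKₐ(HClO₄) ≈ -10
cyclohexyl–Cl loses Cl⁻: pKₐ(HCl) ≈ -7
cyclohexyl–ONO₂ loses NO₃⁻: pKₐ(HNO₃) ≈ -1.3
cyclohexyl–OCHO loses HCOO⁻: pKₐ(HCOOH) ≈ 3.8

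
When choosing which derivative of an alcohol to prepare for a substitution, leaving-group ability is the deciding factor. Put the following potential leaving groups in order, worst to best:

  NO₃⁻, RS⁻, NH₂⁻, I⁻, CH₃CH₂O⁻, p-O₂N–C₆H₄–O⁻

The more stable X⁻ (or X) is on its own — i.e. the weaker a base it is — the better a leaving group it makes.
I⁻: pKₐ(HI) ≈ -10
NO₃⁻: pKₐ(HNO₃) ≈ -1.3 — resonance-delocalised over three oxygens
p-O₂N–C₆H₄–O⁻: pKₐ(p-nitrophenol) ≈ 7.2
RS⁻: pKₐ(RSH (a thiol)) ≈ 10.5 — moderately basic; rarely leaves without activation
CH₃CH₂O⁻: pKₐ(CH₃CH₂OH) ≈ 16
NH₂⁻: pKₐ(NH₃) ≈ 38 — extremely strong base; never a leaving group
Reversing gives the worst-to-best order requested.

NH₂⁻ < CH₃CH₂O⁻ < RS⁻ < p-O₂N–C₆H₄–O⁻ < NO₃⁻ < I⁻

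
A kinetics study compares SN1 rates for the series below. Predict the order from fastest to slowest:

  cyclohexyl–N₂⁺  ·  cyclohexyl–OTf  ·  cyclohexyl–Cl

cyclohexyl–N₂⁺ > cyclohexyl–OTf > cyclohexyl–Cl

Same R in every case — rank the leaving groups.
Rank by basicity of the departing species: weakest base leaves most easily.
cyclohexyl–N₂⁺ loses N₂: no meaningful conjugate acid; N₂ departs as an exceptionally stable neutral molecule
cyclohexyl–OTf loses OTf⁻: pKₐ(CF₃SO₃H (triflic acid)) ≈ -14
cyclohexyl–Cl loses Cl⁻: pKₐ(HCl) ≈ -7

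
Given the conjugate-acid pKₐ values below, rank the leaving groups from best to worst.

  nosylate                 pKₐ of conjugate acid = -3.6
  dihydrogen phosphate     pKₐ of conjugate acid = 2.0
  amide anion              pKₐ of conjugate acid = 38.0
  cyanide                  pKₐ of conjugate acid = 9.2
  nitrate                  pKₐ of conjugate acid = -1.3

nosylate > nitrate > dihydrogen phosphate > cyanide > amide anion

Lower conjugate-acid pKₐ ⇒ weaker base ⇒ better leaving group.
Sorting by the given values: nosylate (-3.6), nitrate (-1.3), dihydrogen phosphate (2.0), cyanide (9.2), amide anion (38.0).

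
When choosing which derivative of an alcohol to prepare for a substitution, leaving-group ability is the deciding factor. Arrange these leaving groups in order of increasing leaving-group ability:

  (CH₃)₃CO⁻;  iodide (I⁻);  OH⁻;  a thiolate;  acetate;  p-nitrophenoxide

Rank by basicity of the departing species: weakest base leaves most easily.
iodide (I⁻): pKₐ(HI) ≈ -10
acetate: pKₐ(CH₃COOH) ≈ 4.8
p-nitrophenoxide: pKₐ(p-nitrophenol) ≈ 7.2
a thiolate: pKₐ(RSH (a thiol)) ≈ 10.5
OH⁻: pKₐ(H₂O) ≈ 15.7
(CH₃)₃CO⁻: pKₐ(t-BuOH) ≈ 18
The question asks for worst first, so the sequence is read in increasing leaving-group ability.

(CH₃)₃CO⁻ < OH⁻ < a thiolate < p-nitrophenoxide < acetate < iodide (I⁻)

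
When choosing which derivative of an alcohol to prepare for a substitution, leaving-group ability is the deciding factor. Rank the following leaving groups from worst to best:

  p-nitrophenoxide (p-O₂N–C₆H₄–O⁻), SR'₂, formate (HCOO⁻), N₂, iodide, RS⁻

RS⁻ < p-nitrophenoxide (p-O₂N–C₆H₄–O⁻) < formate (HCOO⁻) < SR'₂ < iodide < N₂

Leaving-group ability tracks the stability of the departed species; conjugate-acid pKₐ is the usual yardstick (lower pKₐ → better LG).
N₂: no meaningful conjugate acid; N₂ departs as an exceptionally stable neutral molecule
iodide: pKₐ(HI) ≈ -10 — large, highly polarisable; very weak base
SR'₂: pKₐ(R'₂SH⁺) ≈ -7 — neutral; leaves from a sulfonium salt (R–SR'₂⁺)
formate (HCOO⁻): pKₐ(HCOOH) ≈ 3.8 — resonance-stabilised carboxylate
p-nitrophenoxide (p-O₂N–C₆H₄–O⁻): pKₐ(p-nitrophenol) ≈ 7.2
RS⁻: pKₐ(RSH (a thiol)) ≈ 10.5 — moderately basic; rarely leaves without activation
The question asks for worst first, so the sequence is read in increasing leaving-group ability.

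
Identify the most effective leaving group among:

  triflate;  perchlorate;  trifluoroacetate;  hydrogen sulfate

Leaving-group ability tracks the stability of the departed species; conjugate-acid pKₐ is the usual yardstick (lower pKₐ → better LG).
triflate: pKₐ(CF₃SO₃H (triflic acid)) ≈ -14
perchlorate: pKₐ(HClO₄) ≈ -10
hydrogen sulfate: pKₐ(H₂SO₄) ≈ -3
trifluoroacetate: pKₐ(CF₃COOH) ≈ 0.2

triflate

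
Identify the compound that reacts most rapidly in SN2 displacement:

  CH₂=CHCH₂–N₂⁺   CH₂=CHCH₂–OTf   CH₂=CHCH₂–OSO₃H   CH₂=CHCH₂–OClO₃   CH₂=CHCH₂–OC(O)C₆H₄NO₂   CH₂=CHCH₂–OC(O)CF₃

CH₂=CHCH₂–N₂⁺

Same R in every case — rank the leaving groups.
Rank by basicity of the departing species: weakest base leaves most easily.
CH₂=CHCH₂–N₂⁺ loses N₂: no meaningful conjugate acid; N₂ departs as an exceptionally stable neutral molecule
CH₂=CHCH₂–OTf loses OTf⁻: pKₐ(CF₃SO₃H (triflic acid)) ≈ -14
CH₂=CHCH₂–OClO₃ loses ClO₄⁻: pKₐ(HClO₄) ≈ -10
CH₂=CHCH₂–OSO₃H loses HSO₄⁻: pKₐ(H₂SO₄) ≈ -3
CH₂=CHCH₂–OC(O)CF₃ loses CF₃COO⁻: pKₐ(CF₃COOH) ≈ 0.2
CH₂=CHCH₂–OC(O)C₆H₄NO₂ loses p-O₂N–C₆H₄–COO⁻: pKₐ(p-nitrobenzoic acid) ≈ 3.4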